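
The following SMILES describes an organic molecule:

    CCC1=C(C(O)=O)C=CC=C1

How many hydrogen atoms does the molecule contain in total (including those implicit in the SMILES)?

Walk through each heavy atom and fill implicit hydrogens from standard valence (C 4, N 3, O 2, S 2, halogen 1):
  atom 1: C, bond orders sum to 1 (valence 4) → 3 H
  atom 2: C, bond orders sum to 2 (valence 4) → 2 H
  atom 3: C, bond orders sum to 4 (valence 4) → 0 H
  atom 4: C, bond orders sum to 4 (valence 4) → 0 H
  atom 5: C, bond orders sum to 4 (valence 4) → 0 H
  atom 6: O, bond orders sum to 1 (valence 2) → 1 H
  atom 7: O, bond orders sum to 2 (valence 2) → 0 H
  atom 8: C, bond orders sum to 3 (valence 4) → 1 H
  atom 9: C, bond orders sum to 3 (valence 4) → 1 H
  atom 10: C, bond orders sum to 3 (valence 4) → 1 H
  atom 11: C, bond orders sum to 3 (valence 4) → 1 H
Total hydrogens: 10.

10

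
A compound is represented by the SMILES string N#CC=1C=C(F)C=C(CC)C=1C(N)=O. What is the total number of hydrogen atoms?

Walk through each heavy atom and fill implicit hydrogens from standard valence (C 4, N 3, O 2, S 2, halogen 1):
  atom 1: N, bond orders sum to 3 (valence 3) → 0 H
  atom 2: C, bond orders sum to 4 (valence 4) → 0 H
  atom 3: C, bond orders sum to 4 (valence 4) → 0 H
  atom 4: C, bond orders sum to 3 (valence 4) → 1 H
  atom 5: C, bond orders sum to 4 (valence 4) → 0 H
  atom 6: F (halogen, monovalent) → 0 H
  atom 7: C, bond orders sum to 3 (valence 4) → 1 H
  atom 8: C, bond orders sum to 4 (valence 4) → 0 H
  atom 9: C, bond orders sum to 2 (valence 4) → 2 H
  atom 10: C, bond orders sum to 1 (valence 4) → 3 H
  atom 11: C, bond orders sum to 4 (valence 4) → 0 H
  atom 12: C, bond orders sum to 4 (valence 4) → 0 H
  atom 13: N, bond orders sum to 1 (valence 3) → 2 H
  atom 14: O, bond orders sum to 2 (valence 2) → 0 H
Total hydrogens: 9.

9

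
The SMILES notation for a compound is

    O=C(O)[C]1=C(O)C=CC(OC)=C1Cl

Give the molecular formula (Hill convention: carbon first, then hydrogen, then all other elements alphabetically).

Walk through each heavy atom and fill implicit hydrogens from standard valence (C 4, N 3, O 2, S 2, halogen 1):
  atom 1: O, bond orders sum to 2 (valence 2) → 0 H
  atom 2: C, bond orders sum to 4 (valence 4) → 0 H
  atom 3: O, bond orders sum to 1 (valence 2) → 1 H
  atom 4: C with explicit H count 0
  atom 5: C, bond orders sum to 4 (valence 4) → 0 H
  atom 6: O, bond orders sum to 1 (valence 2) → 1 H
  atom 7: C, bond orders sum to 3 (valence 4) → 1 H
  atom 8: C, bond orders sum to 3 (valence 4) → 1 H
  atom 9: C, bond orders sum to 4 (valence 4) → 0 H
  atom 10: O, bond orders sum to 2 (valence 2) → 0 H
  atom 11: C, bond orders sum to 1 (valence 4) → 3 H
  atom 12: C, bond orders sum to 4 (valence 4) → 0 H
  atom 13: Cl (halogen, monovalent) → 0 H
Totals → C:8, H:7, Cl:1, O:4.

C8H7ClO4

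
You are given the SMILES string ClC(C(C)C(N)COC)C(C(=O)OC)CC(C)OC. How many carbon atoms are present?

Count every carbon token in the SMILES (each C, including those in ring-closure positions and inside branches).
Carbon count: 13.

13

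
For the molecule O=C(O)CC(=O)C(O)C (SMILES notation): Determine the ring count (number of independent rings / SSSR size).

0

In SMILES, each pair of matching ring-closure digits denotes one ring-closing bond; the number of such bonds equals the number of independent rings.
Ring-closure bonds here: 0.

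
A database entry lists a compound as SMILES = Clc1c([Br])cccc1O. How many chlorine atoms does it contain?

Scan the SMILES for Cl atoms (remember two-letter symbols like Cl and Br are single atoms).
Chlorine count: 1.

1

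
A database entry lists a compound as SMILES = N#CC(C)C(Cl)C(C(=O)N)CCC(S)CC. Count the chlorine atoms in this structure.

1

Scan the SMILES for Cl atoms (remember two-letter symbols like Cl and Br are single atoms).
Chlorine count: 1.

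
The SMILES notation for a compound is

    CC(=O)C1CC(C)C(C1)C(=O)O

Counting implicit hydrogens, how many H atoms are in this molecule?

Walk through each heavy atom and fill implicit hydrogens from standard valence (C 4, N 3, O 2, S 2, halogen 1):
  atom 1: C, bond orders sum to 1 (valence 4) → 3 H
  atom 2: C, bond orders sum to 4 (valence 4) → 0 H
  atom 3: O, bond orders sum to 2 (valence 2) → 0 H
  atom 4: C, bond orders sum to 3 (valence 4) → 1 H
  atom 5: C, bond orders sum to 2 (valence 4) → 2 H
  atom 6: C, bond orders sum to 3 (valence 4) → 1 H
  atom 7: C, bond orders sum to 1 (valence 4) → 3 H
  atom 8: C, bond orders sum to 3 (valence 4) → 1 H
  atom 9: C, bond orders sum to 2 (valence 4) → 2 H
  atom 10: C, bond orders sum to 4 (valence 4) → 0 H
  atom 11: O, bond orders sum to 2 (valence 2) → 0 H
  atom 12: O, bond orders sum to 1 (valence 2) → 1 H
Total hydrogens: 14.

14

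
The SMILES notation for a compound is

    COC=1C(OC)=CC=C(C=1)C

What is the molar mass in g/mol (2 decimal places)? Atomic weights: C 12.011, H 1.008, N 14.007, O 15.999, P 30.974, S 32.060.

152.19 g/mol

First, the molecular formula is C9H12O2 (counting implicit H from valence).
  C: 9 × 12.011 = 108.099
  H: 12 × 1.008 = 12.096
  O: 2 × 15.999 = 31.998
Sum: 9×12.011 + 12×1.008 + 2×15.999 = 152.193 → 152.19 g/mol.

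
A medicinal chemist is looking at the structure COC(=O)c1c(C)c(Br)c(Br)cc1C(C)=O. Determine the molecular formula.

C11H10Br2O3

Walk through each heavy atom and fill implicit hydrogens from standard valence (C 4, N 3, O 2, S 2, halogen 1); for lowercase aromatic atoms, an aromatic c carries 1 H when it has two neighbours and 0 H with three, and aromatic n carries 0 H:
  atom 1: C, bond orders sum to 1 (valence 4) → 3 H
  atom 2: O, bond orders sum to 2 (valence 2) → 0 H
  atom 3: C, bond orders sum to 4 (valence 4) → 0 H
  atom 4: O, bond orders sum to 2 (valence 2) → 0 H
  atom 5: aromatic c, 3 neighbours → 0 H
  atom 6: aromatic c, 3 neighbours → 0 H
  atom 7: C, bond orders sum to 1 (valence 4) → 3 H
  atom 8: aromatic c, 3 neighbours → 0 H
  atom 9: Br (halogen, monovalent) → 0 H
  atom 10: aromatic c, 3 neighbours → 0 H
  atom 11: Br (halogen, monovalent) → 0 H
  atom 12: aromatic c, 2 neighbours → 1 H
  atom 13: aromatic c, 3 neighbours → 0 H
  atom 14: C, bond orders sum to 4 (valence 4) → 0 H
  atom 15: C, bond orders sum to 1 (valence 4) → 3 H
  atom 16: O, bond orders sum to 2 (valence 2) → 0 H
Totals → C:11, H:10, Br:2, O:3.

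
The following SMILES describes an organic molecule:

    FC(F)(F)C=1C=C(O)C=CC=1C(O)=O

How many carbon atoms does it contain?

Count every carbon token in the SMILES (each C, including those in ring-closure positions and inside branches).
Carbon count: 8.

8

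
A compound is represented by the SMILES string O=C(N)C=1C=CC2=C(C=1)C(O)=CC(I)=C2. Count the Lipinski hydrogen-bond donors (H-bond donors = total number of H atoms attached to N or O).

3

Donors: find every N or O and count the H atoms it carries.
  atom 1 (O): bond orders sum to 2 → 0 H
  atom 3 (N): bond orders sum to 1 → 2 H
  atom 11 (O): bond orders sum to 1 → 1 H
Lipinski HBD = 3.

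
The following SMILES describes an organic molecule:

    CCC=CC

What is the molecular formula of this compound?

C5H10

Walk through each heavy atom and fill implicit hydrogens from standard valence (C 4, N 3, O 2, S 2, halogen 1):
  atom 1: C, bond orders sum to 1 (valence 4) → 3 H
  atom 2: C, bond orders sum to 2 (valence 4) → 2 H
  atom 3: C, bond orders sum to 3 (valence 4) → 1 H
  atom 4: C, bond orders sum to 3 (valence 4) → 1 H
  atom 5: C, bond orders sum to 1 (valence 4) → 3 H
Totals → C:5, H:10.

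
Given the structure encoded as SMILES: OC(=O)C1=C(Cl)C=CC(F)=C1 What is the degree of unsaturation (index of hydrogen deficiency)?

5

Degree of unsaturation = (number of rings) + (number of π bonds).
Ring closures in the SMILES: 1.
π bonds: 4 double bonds (each 1 DoU) → 4 DoU from unsaturation.
Total DoU = 1 + 4 = 5.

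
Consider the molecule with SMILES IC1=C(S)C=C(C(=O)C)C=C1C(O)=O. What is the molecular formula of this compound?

Walk through each heavy atom and fill implicit hydrogens from standard valence (C 4, N 3, O 2, S 2, halogen 1):
  atom 1: I (halogen, monovalent) → 0 H
  atom 2: C, bond orders sum to 4 (valence 4) → 0 H
  atom 3: C, bond orders sum to 4 (valence 4) → 0 H
  atom 4: S, bond orders sum to 1 (valence 2) → 1 H
  atom 5: C, bond orders sum to 3 (valence 4) → 1 H
  atom 6: C, bond orders sum to 4 (valence 4) → 0 H
  atom 7: C, bond orders sum to 4 (valence 4) → 0 H
  atom 8: O, bond orders sum to 2 (valence 2) → 0 H
  atom 9: C, bond orders sum to 1 (valence 4) → 3 H
  atom 10: C, bond orders sum to 3 (valence 4) → 1 H
  atom 11: C, bond orders sum to 4 (valence 4) → 0 H
  atom 12: C, bond orders sum to 4 (valence 4) → 0 H
  atom 13: O, bond orders sum to 1 (valence 2) → 1 H
  atom 14: O, bond orders sum to 2 (valence 2) → 0 H
Totals → C:9, H:7, I:1, O:3, S:1.
In Hill order: C9H7IO3S.

C9H7IO3S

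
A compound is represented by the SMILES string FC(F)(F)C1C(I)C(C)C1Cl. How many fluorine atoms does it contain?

3

Scan the SMILES for F atoms (remember two-letter symbols like Cl and Br are single atoms).
Fluorine count: 3.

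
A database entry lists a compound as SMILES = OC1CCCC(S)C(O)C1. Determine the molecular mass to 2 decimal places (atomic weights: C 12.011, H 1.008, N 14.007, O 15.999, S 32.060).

First, the molecular formula is C7H14O2S (counting implicit H from valence).
  C: 7 × 12.011 = 84.077
  H: 14 × 1.008 = 14.112
  O: 2 × 15.999 = 31.998
  S: 1 × 32.060 = 32.060
Sum: 7×12.011 + 14×1.008 + 2×15.999 + 1×32.060 = 162.247 → 162.25 g/mol.

162.25 g/mol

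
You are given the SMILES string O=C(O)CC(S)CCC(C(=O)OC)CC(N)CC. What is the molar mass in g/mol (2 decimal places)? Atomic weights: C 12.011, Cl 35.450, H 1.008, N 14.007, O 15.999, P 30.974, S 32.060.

First, the molecular formula is C12H23NO4S (counting implicit H from valence).
  C: 12 × 12.011 = 144.132
  H: 23 × 1.008 = 23.184
  N: 1 × 14.007 = 14.007
  O: 4 × 15.999 = 63.996
  S: 1 × 32.060 = 32.060
Sum: 12×12.011 + 23×1.008 + 1×14.007 + 4×15.999 + 1×32.060 = 277.379 → 277.38 g/mol.

277.38 g/mol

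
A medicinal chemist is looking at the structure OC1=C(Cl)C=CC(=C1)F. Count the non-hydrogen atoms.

9

Every atom symbol written in the SMILES (organic subset) is one heavy atom; implicit H are not written.
Heavy atoms by element → C:6, Cl:1, F:1, O:1.
Total: 9.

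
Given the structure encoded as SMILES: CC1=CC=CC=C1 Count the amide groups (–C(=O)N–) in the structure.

Scan the SMILES for the amide motif — none present.

0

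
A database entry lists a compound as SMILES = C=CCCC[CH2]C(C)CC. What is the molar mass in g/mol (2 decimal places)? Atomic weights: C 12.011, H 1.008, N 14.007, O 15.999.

140.27 g/mol

First, the molecular formula is C10H20 (counting implicit H from valence).
  C: 10 × 12.011 = 120.110
  H: 20 × 1.008 = 20.160
Sum: 10×12.011 + 20×1.008 = 140.270 → 140.27 g/mol.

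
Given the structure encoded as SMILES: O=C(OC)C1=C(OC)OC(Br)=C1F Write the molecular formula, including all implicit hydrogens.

Walk through each heavy atom and fill implicit hydrogens from standard valence (C 4, N 3, O 2, S 2, halogen 1):
  atom 1: O, bond orders sum to 2 (valence 2) → 0 H
  atom 2: C, bond orders sum to 4 (valence 4) → 0 H
  atom 3: O, bond orders sum to 2 (valence 2) → 0 H
  atom 4: C, bond orders sum to 1 (valence 4) → 3 H
  atom 5: C, bond orders sum to 4 (valence 4) → 0 H
  atom 6: C, bond orders sum to 4 (valence 4) → 0 H
  atom 7: O, bond orders sum to 2 (valence 2) → 0 H
  atom 8: C, bond orders sum to 1 (valence 4) → 3 H
  atom 9: O, bond orders sum to 2 (valence 2) → 0 H
  atom 10: C, bond orders sum to 4 (valence 4) → 0 H
  atom 11: Br (halogen, monovalent) → 0 H
  atom 12: C, bond orders sum to 4 (valence 4) → 0 H
  atom 13: F (halogen, monovalent) → 0 H
Totals → C:7, H:6, Br:1, F:1, O:4.

C7H6BrFO4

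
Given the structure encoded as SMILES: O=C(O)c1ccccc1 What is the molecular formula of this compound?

Walk through each heavy atom and fill implicit hydrogens from standard valence (C 4, N 3, O 2, S 2, halogen 1); for lowercase aromatic atoms, an aromatic c carries 1 H when it has two neighbours and 0 H with three, and aromatic n carries 0 H:
  atom 1: O, bond orders sum to 2 (valence 2) → 0 H
  atom 2: C, bond orders sum to 4 (valence 4) → 0 H
  atom 3: O, bond orders sum to 1 (valence 2) → 1 H
  atom 4: aromatic c, 3 neighbours → 0 H
  atom 5: aromatic c, 2 neighbours → 1 H
  atom 6: aromatic c, 2 neighbours → 1 H
  atom 7: aromatic c, 2 neighbours → 1 H
  atom 8: aromatic c, 2 neighbours → 1 H
  atom 9: aromatic c, 2 neighbours → 1 H
Totals → C:7, H:6, O:2.
In Hill order: C7H6O2.

C7H6O2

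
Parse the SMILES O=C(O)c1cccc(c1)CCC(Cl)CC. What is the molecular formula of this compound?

C12H15ClO2

Walk through each heavy atom and fill implicit hydrogens from standard valence (C 4, N 3, O 2, S 2, halogen 1); for lowercase aromatic atoms, an aromatic c carries 1 H when it has two neighbours and 0 H with three, and aromatic n carries 0 H:
  atom 1: O, bond orders sum to 2 (valence 2) → 0 H
  atom 2: C, bond orders sum to 4 (valence 4) → 0 H
  atom 3: O, bond orders sum to 1 (valence 2) → 1 H
  atom 4: aromatic c, 3 neighbours → 0 H
  atom 5: aromatic c, 2 neighbours → 1 H
  atom 6: aromatic c, 2 neighbours → 1 H
  atom 7: aromatic c, 2 neighbours → 1 H
  atom 8: aromatic c, 3 neighbours → 0 H
  atom 9: aromatic c, 2 neighbours → 1 H
  atom 10: C, bond orders sum to 2 (valence 4) → 2 H
  atom 11: C, bond orders sum to 2 (valence 4) → 2 H
  atom 12: C, bond orders sum to 3 (valence 4) → 1 H
  atom 13: Cl (halogen, monovalent) → 0 H
  atom 14: C, bond orders sum to 2 (valence 4) → 2 H
  atom 15: C, bond orders sum to 1 (valence 4) → 3 H
Totals → C:12, H:15, Cl:1, O:2.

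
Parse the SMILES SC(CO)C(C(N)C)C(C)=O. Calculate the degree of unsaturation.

Molecular formula: C7H15NO2S.
DoU = (2C + 2 + N − H − X) / 2, where X is the halogen count and O/S are ignored.
    = (2·7 + 2 + 1 − 15 − 0) / 2 = 2 / 2 = 1.

1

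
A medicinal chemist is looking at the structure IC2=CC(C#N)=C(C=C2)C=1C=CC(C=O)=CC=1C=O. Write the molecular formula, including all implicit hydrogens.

Walk through each heavy atom and fill implicit hydrogens from standard valence (C 4, N 3, O 2, S 2, halogen 1):
  atom 1: I (halogen, monovalent) → 0 H
  atom 2: C, bond orders sum to 4 (valence 4) → 0 H
  atom 3: C, bond orders sum to 3 (valence 4) → 1 H
  atom 4: C, bond orders sum to 4 (valence 4) → 0 H
  atom 5: C, bond orders sum to 4 (valence 4) → 0 H
  atom 6: N, bond orders sum to 3 (valence 3) → 0 H
  atom 7: C, bond orders sum to 4 (valence 4) → 0 H
  atom 8: C, bond orders sum to 3 (valence 4) → 1 H
  atom 9: C, bond orders sum to 3 (valence 4) → 1 H
  atom 10: C, bond orders sum to 4 (valence 4) → 0 H
  atom 11: C, bond orders sum to 3 (valence 4) → 1 H
  atom 12: C, bond orders sum to 3 (valence 4) → 1 H
  atom 13: C, bond orders sum to 4 (valence 4) → 0 H
  atom 14: C, bond orders sum to 3 (valence 4) → 1 H
  atom 15: O, bond orders sum to 2 (valence 2) → 0 H
  atom 16: C, bond orders sum to 3 (valence 4) → 1 H
  atom 17: C, bond orders sum to 4 (valence 4) → 0 H
  atom 18: C, bond orders sum to 3 (valence 4) → 1 H
  atom 19: O, bond orders sum to 2 (valence 2) → 0 H
Totals → C:15, H:8, I:1, N:1, O:2.
In Hill order: C15H8INO2.

C15H8INO2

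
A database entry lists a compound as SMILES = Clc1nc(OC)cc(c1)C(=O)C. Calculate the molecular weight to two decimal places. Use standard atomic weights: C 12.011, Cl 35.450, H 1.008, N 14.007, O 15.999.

First, the molecular formula is C8H8ClNO2 (counting implicit H from valence).
  C: 8 × 12.011 = 96.088
  Cl: 1 × 35.450 = 35.450
  H: 8 × 1.008 = 8.064
  N: 1 × 14.007 = 14.007
  O: 2 × 15.999 = 31.998
Sum: 8×12.011 + 1×35.450 + 8×1.008 + 1×14.007 + 2×15.999 = 185.607 → 185.61 g/mol.

185.61 g/mol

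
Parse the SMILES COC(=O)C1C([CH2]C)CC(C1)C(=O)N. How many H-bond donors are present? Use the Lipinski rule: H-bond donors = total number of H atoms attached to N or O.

2

Donors: find every N or O and count the H atoms it carries.
  atom 2 (O): bond orders sum to 2 → 0 H
  atom 4 (O): bond orders sum to 2 → 0 H
  atom 13 (O): bond orders sum to 2 → 0 H
  atom 14 (N): bond orders sum to 1 → 2 H
Lipinski HBD = 2.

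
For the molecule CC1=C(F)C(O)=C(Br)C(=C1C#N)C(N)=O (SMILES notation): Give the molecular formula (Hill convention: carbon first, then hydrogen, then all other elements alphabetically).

C9H6BrFN2O2

Walk through each heavy atom and fill implicit hydrogens from standard valence (C 4, N 3, O 2, S 2, halogen 1):
  atom 1: C, bond orders sum to 1 (valence 4) → 3 H
  atom 2: C, bond orders sum to 4 (valence 4) → 0 H
  atom 3: C, bond orders sum to 4 (valence 4) → 0 H
  atom 4: F (halogen, monovalent) → 0 H
  atom 5: C, bond orders sum to 4 (valence 4) → 0 H
  atom 6: O, bond orders sum to 1 (valence 2) → 1 H
  atom 7: C, bond orders sum to 4 (valence 4) → 0 H
  atom 8: Br (halogen, monovalent) → 0 H
  atom 9: C, bond orders sum to 4 (valence 4) → 0 H
  atom 10: C, bond orders sum to 4 (valence 4) → 0 H
  atom 11: C, bond orders sum to 4 (valence 4) → 0 H
  atom 12: N, bond orders sum to 3 (valence 3) → 0 H
  atom 13: C, bond orders sum to 4 (valence 4) → 0 H
  atom 14: N, bond orders sum to 1 (valence 3) → 2 H
  atom 15: O, bond orders sum to 2 (valence 2) → 0 H
Totals → C:9, H:6, Br:1, F:1, N:2, O:2.
In Hill order: C9H6BrFN2O2.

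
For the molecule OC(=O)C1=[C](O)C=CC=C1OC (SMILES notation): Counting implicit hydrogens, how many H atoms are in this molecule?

8

Walk through each heavy atom and fill implicit hydrogens from standard valence (C 4, N 3, O 2, S 2, halogen 1):
  atom 1: O, bond orders sum to 1 (valence 2) → 1 H
  atom 2: C, bond orders sum to 4 (valence 4) → 0 H
  atom 3: O, bond orders sum to 2 (valence 2) → 0 H
  atom 4: C, bond orders sum to 4 (valence 4) → 0 H
  atom 5: C with explicit H count 0
  atom 6: O, bond orders sum to 1 (valence 2) → 1 H
  atom 7: C, bond orders sum to 3 (valence 4) → 1 H
  atom 8: C, bond orders sum to 3 (valence 4) → 1 H
  atom 9: C, bond orders sum to 3 (valence 4) → 1 H
  atom 10: C, bond orders sum to 4 (valence 4) → 0 H
  atom 11: O, bond orders sum to 2 (valence 2) → 0 H
  atom 12: C, bond orders sum to 1 (valence 4) → 3 H
Total hydrogens: 8.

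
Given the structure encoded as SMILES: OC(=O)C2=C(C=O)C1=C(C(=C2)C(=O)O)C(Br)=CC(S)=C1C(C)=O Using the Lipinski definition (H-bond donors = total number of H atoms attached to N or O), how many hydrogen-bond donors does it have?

Donors: find every N or O and count the H atoms it carries.
  atom 1 (O): bond orders sum to 1 → 1 H
  atom 3 (O): bond orders sum to 2 → 0 H
  atom 7 (O): bond orders sum to 2 → 0 H
  atom 13 (O): bond orders sum to 2 → 0 H
  atom 14 (O): bond orders sum to 1 → 1 H
  atom 23 (O): bond orders sum to 2 → 0 H
Lipinski HBD = 2.

2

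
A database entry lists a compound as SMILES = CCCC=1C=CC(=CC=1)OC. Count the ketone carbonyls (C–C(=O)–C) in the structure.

0

Scan the SMILES for the ketone motif — none present.
Groups that are present: 1 ether.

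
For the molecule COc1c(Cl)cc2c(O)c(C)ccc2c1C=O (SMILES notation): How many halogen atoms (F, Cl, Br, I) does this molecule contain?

1

Halogen atoms appear at heavy-atom position 5 (1×Cl).
Other groups present: 1 aldehyde, 1 ether, 1 hydroxyl.
Halogen count: 1.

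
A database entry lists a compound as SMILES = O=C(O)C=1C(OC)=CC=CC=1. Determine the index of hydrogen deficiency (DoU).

5

Molecular formula: C8H8O3.
DoU = (2C + 2 + N − H − X) / 2, where X is the halogen count and O/S are ignored.
    = (2·8 + 2 + 0 − 8 − 0) / 2 = 10 / 2 = 5.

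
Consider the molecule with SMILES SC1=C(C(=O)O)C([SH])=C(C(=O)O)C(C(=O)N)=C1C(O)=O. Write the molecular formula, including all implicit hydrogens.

C10H7NO7S2

Walk through each heavy atom and fill implicit hydrogens from standard valence (C 4, N 3, O 2, S 2, halogen 1):
  atom 1: S, bond orders sum to 1 (valence 2) → 1 H
  atom 2: C, bond orders sum to 4 (valence 4) → 0 H
  atom 3: C, bond orders sum to 4 (valence 4) → 0 H
  atom 4: C, bond orders sum to 4 (valence 4) → 0 H
  atom 5: O, bond orders sum to 2 (valence 2) → 0 H
  atom 6: O, bond orders sum to 1 (valence 2) → 1 H
  atom 7: C, bond orders sum to 4 (valence 4) → 0 H
  atom 8: S with explicit H count 1
  atom 9: C, bond orders sum to 4 (valence 4) → 0 H
  atom 10: C, bond orders sum to 4 (valence 4) → 0 H
  atom 11: O, bond orders sum to 2 (valence 2) → 0 H
  atom 12: O, bond orders sum to 1 (valence 2) → 1 H
  atom 13: C, bond orders sum to 4 (valence 4) → 0 H
  atom 14: C, bond orders sum to 4 (valence 4) → 0 H
  atom 15: O, bond orders sum to 2 (valence 2) → 0 H
  atom 16: N, bond orders sum to 1 (valence 3) → 2 H
  atom 17: C, bond orders sum to 4 (valence 4) → 0 H
  atom 18: C, bond orders sum to 4 (valence 4) → 0 H
  atom 19: O, bond orders sum to 1 (valence 2) → 1 H
  atom 20: O, bond orders sum to 2 (valence 2) → 0 H
Totals → C:10, H:7, N:1, O:7, S:2.
In Hill order: C10H7NO7S2.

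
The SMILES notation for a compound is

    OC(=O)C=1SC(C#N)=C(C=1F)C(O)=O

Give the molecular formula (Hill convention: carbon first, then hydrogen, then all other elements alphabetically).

C7H2FNO4S

Walk through each heavy atom and fill implicit hydrogens from standard valence (C 4, N 3, O 2, S 2, halogen 1):
  atom 1: O, bond orders sum to 1 (valence 2) → 1 H
  atom 2: C, bond orders sum to 4 (valence 4) → 0 H
  atom 3: O, bond orders sum to 2 (valence 2) → 0 H
  atom 4: C, bond orders sum to 4 (valence 4) → 0 H
  atom 5: S, bond orders sum to 2 (valence 2) → 0 H
  atom 6: C, bond orders sum to 4 (valence 4) → 0 H
  atom 7: C, bond orders sum to 4 (valence 4) → 0 H
  atom 8: N, bond orders sum to 3 (valence 3) → 0 H
  atom 9: C, bond orders sum to 4 (valence 4) → 0 H
  atom 10: C, bond orders sum to 4 (valence 4) → 0 H
  atom 11: F (halogen, monovalent) → 0 H
  atom 12: C, bond orders sum to 4 (valence 4) → 0 H
  atom 13: O, bond orders sum to 1 (valence 2) → 1 H
  atom 14: O, bond orders sum to 2 (valence 2) → 0 H
Totals → C:7, H:2, F:1, N:1, O:4, S:1.
In Hill order: C7H2FNO4S.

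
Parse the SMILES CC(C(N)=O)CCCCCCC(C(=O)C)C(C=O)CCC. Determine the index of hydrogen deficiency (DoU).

3

Molecular formula: C17H31NO3.
DoU = (2C + 2 + N − H − X) / 2, where X is the halogen count and O/S are ignored.
    = (2·17 + 2 + 1 − 31 − 0) / 2 = 6 / 2 = 3.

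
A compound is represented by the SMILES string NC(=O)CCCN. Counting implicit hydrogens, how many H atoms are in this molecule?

Walk through each heavy atom and fill implicit hydrogens from standard valence (C 4, N 3, O 2, S 2, halogen 1):
  atom 1: N, bond orders sum to 1 (valence 3) → 2 H
  atom 2: C, bond orders sum to 4 (valence 4) → 0 H
  atom 3: O, bond orders sum to 2 (valence 2) → 0 H
  atom 4: C, bond orders sum to 2 (valence 4) → 2 H
  atom 5: C, bond orders sum to 2 (valence 4) → 2 H
  atom 6: C, bond orders sum to 2 (valence 4) → 2 H
  atom 7: N, bond orders sum to 1 (valence 3) → 2 H
Total hydrogens: 10.

10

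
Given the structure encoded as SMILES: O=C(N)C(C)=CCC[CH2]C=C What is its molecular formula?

Walk through each heavy atom and fill implicit hydrogens from standard valence (C 4, N 3, O 2, S 2, halogen 1):
  atom 1: O, bond orders sum to 2 (valence 2) → 0 H
  atom 2: C, bond orders sum to 4 (valence 4) → 0 H
  atom 3: N, bond orders sum to 1 (valence 3) → 2 H
  atom 4: C, bond orders sum to 4 (valence 4) → 0 H
  atom 5: C, bond orders sum to 1 (valence 4) → 3 H
  atom 6: C, bond orders sum to 3 (valence 4) → 1 H
  atom 7: C, bond orders sum to 2 (valence 4) → 2 H
  atom 8: C, bond orders sum to 2 (valence 4) → 2 H
  atom 9: C with explicit H count 2
  atom 10: C, bond orders sum to 3 (valence 4) → 1 H
  atom 11: C, bond orders sum to 2 (valence 4) → 2 H
Totals → C:9, H:15, N:1, O:1.
In Hill order: C9H15NO.

C9H15NO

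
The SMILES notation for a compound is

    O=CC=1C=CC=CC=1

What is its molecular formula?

Walk through each heavy atom and fill implicit hydrogens from standard valence (C 4, N 3, O 2, S 2, halogen 1):
  atom 1: O, bond orders sum to 2 (valence 2) → 0 H
  atom 2: C, bond orders sum to 3 (valence 4) → 1 H
  atom 3: C, bond orders sum to 4 (valence 4) → 0 H
  atom 4: C, bond orders sum to 3 (valence 4) → 1 H
  atom 5: C, bond orders sum to 3 (valence 4) → 1 H
  atom 6: C, bond orders sum to 3 (valence 4) → 1 H
  atom 7: C, bond orders sum to 3 (valence 4) → 1 H
  atom 8: C, bond orders sum to 3 (valence 4) → 1 H
Totals → C:7, H:6, O:1.

C7H6O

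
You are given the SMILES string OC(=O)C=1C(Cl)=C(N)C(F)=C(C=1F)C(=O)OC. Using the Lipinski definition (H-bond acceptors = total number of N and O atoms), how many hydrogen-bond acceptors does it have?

N atoms: 1; O atoms: 4.
Lipinski HBA = 1 + 4 = 5.

5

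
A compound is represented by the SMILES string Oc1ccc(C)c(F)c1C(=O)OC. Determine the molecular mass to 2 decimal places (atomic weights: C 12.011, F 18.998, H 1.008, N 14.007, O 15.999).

First, the molecular formula is C9H9FO3 (counting implicit H from valence).
  C: 9 × 12.011 = 108.099
  F: 1 × 18.998 = 18.998
  H: 9 × 1.008 = 9.072
  O: 3 × 15.999 = 47.997
Sum: 9×12.011 + 1×18.998 + 9×1.008 + 3×15.999 = 184.166 → 184.17 g/mol.

184.17 g/mol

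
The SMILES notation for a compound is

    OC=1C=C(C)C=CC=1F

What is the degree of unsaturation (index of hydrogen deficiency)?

Degree of unsaturation = (number of rings) + (number of π bonds).
Ring closures in the SMILES: 1.
π bonds: 3 double bonds (each 1 DoU) → 3 DoU from unsaturation.
Total DoU = 1 + 3 = 4.

4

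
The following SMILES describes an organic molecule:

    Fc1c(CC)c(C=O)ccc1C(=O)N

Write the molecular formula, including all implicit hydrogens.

C10H10FNO2

Walk through each heavy atom and fill implicit hydrogens from standard valence (C 4, N 3, O 2, S 2, halogen 1); for lowercase aromatic atoms, an aromatic c carries 1 H when it has two neighbours and 0 H with three, and aromatic n carries 0 H:
  atom 1: F (halogen, monovalent) → 0 H
  atom 2: aromatic c, 3 neighbours → 0 H
  atom 3: aromatic c, 3 neighbours → 0 H
  atom 4: C, bond orders sum to 2 (valence 4) → 2 H
  atom 5: C, bond orders sum to 1 (valence 4) → 3 H
  atom 6: aromatic c, 3 neighbours → 0 H
  atom 7: C, bond orders sum to 3 (valence 4) → 1 H
  atom 8: O, bond orders sum to 2 (valence 2) → 0 H
  atom 9: aromatic c, 2 neighbours → 1 H
  atom 10: aromatic c, 2 neighbours → 1 H
  atom 11: aromatic c, 3 neighbours → 0 H
  atom 12: C, bond orders sum to 4 (valence 4) → 0 H
  atom 13: O, bond orders sum to 2 (valence 2) → 0 H
  atom 14: N, bond orders sum to 1 (valence 3) → 2 H
Totals → C:10, H:10, F:1, N:1, O:2.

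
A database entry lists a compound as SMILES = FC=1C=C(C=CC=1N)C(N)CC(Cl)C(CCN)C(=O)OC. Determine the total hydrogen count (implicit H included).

Walk through each heavy atom and fill implicit hydrogens from standard valence (C 4, N 3, O 2, S 2, halogen 1):
  atom 1: F (halogen, monovalent) → 0 H
  atom 2: C, bond orders sum to 4 (valence 4) → 0 H
  atom 3: C, bond orders sum to 3 (valence 4) → 1 H
  atom 4: C, bond orders sum to 4 (valence 4) → 0 H
  atom 5: C, bond orders sum to 3 (valence 4) → 1 H
  atom 6: C, bond orders sum to 3 (valence 4) → 1 H
  atom 7: C, bond orders sum to 4 (valence 4) → 0 H
  atom 8: N, bond orders sum to 1 (valence 3) → 2 H
  atom 9: C, bond orders sum to 3 (valence 4) → 1 H
  atom 10: N, bond orders sum to 1 (valence 3) → 2 H
  atom 11: C, bond orders sum to 2 (valence 4) → 2 H
  atom 12: C, bond orders sum to 3 (valence 4) → 1 H
  atom 13: Cl (halogen, monovalent) → 0 H
  atom 14: C, bond orders sum to 3 (valence 4) → 1 H
  atom 15: C, bond orders sum to 2 (valence 4) → 2 H
  atom 16: C, bond orders sum to 2 (valence 4) → 2 H
  atom 17: N, bond orders sum to 1 (valence 3) → 2 H
  atom 18: C, bond orders sum to 4 (valence 4) → 0 H
  atom 19: O, bond orders sum to 2 (valence 2) → 0 H
  atom 20: O, bond orders sum to 2 (valence 2) → 0 H
  atom 21: C, bond orders sum to 1 (valence 4) → 3 H
Total hydrogens: 21.

21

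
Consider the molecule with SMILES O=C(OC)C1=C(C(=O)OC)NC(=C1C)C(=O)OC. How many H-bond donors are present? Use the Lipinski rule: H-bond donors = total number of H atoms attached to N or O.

1

Donors: find every N or O and count the H atoms it carries.
  atom 1 (O): bond orders sum to 2 → 0 H
  atom 3 (O): bond orders sum to 2 → 0 H
  atom 8 (O): bond orders sum to 2 → 0 H
  atom 9 (O): bond orders sum to 2 → 0 H
  atom 11 (N): bond orders sum to 2 → 1 H
  atom 16 (O): bond orders sum to 2 → 0 H
  atom 17 (O): bond orders sum to 2 → 0 H
Lipinski HBD = 1.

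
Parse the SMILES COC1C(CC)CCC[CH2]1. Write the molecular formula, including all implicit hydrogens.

C9H18O

Walk through each heavy atom and fill implicit hydrogens from standard valence (C 4, N 3, O 2, S 2, halogen 1):
  atom 1: C, bond orders sum to 1 (valence 4) → 3 H
  atom 2: O, bond orders sum to 2 (valence 2) → 0 H
  atom 3: C, bond orders sum to 3 (valence 4) → 1 H
  atom 4: C, bond orders sum to 3 (valence 4) → 1 H
  atom 5: C, bond orders sum to 2 (valence 4) → 2 H
  atom 6: C, bond orders sum to 1 (valence 4) → 3 H
  atom 7: C, bond orders sum to 2 (valence 4) → 2 H
  atom 8: C, bond orders sum to 2 (valence 4) → 2 H
  atom 9: C, bond orders sum to 2 (valence 4) → 2 H
  atom 10: C with explicit H count 2
Totals → C:9, H:18, O:1.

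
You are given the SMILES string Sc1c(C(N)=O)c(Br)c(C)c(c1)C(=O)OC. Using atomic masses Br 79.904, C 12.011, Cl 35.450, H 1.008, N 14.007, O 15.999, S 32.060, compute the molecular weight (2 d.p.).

First, the molecular formula is C10H10BrNO3S (counting implicit H from valence).
  Br: 1 × 79.904 = 79.904
  C: 10 × 12.011 = 120.110
  H: 10 × 1.008 = 10.080
  N: 1 × 14.007 = 14.007
  O: 3 × 15.999 = 47.997
  S: 1 × 32.060 = 32.060
Sum: 1×79.904 + 10×12.011 + 10×1.008 + 1×14.007 + 3×15.999 + 1×32.060 = 304.158 → 304.16 g/mol.

304.16 g/mol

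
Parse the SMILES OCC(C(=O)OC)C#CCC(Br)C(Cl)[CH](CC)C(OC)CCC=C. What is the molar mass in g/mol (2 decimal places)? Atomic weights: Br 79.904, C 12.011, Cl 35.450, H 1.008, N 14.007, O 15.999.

First, the molecular formula is C18H28BrClO4 (counting implicit H from valence).
  Br: 1 × 79.904 = 79.904
  C: 18 × 12.011 = 216.198
  Cl: 1 × 35.450 = 35.450
  H: 28 × 1.008 = 28.224
  O: 4 × 15.999 = 63.996
Sum: 1×79.904 + 18×12.011 + 1×35.450 + 28×1.008 + 4×15.999 = 423.772 → 423.77 g/mol.

423.77 g/mol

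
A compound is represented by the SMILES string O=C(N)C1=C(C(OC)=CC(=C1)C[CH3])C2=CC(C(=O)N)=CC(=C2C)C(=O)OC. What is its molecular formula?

Walk through each heavy atom and fill implicit hydrogens from standard valence (C 4, N 3, O 2, S 2, halogen 1):
  atom 1: O, bond orders sum to 2 (valence 2) → 0 H
  atom 2: C, bond orders sum to 4 (valence 4) → 0 H
  atom 3: N, bond orders sum to 1 (valence 3) → 2 H
  atom 4: C, bond orders sum to 4 (valence 4) → 0 H
  atom 5: C, bond orders sum to 4 (valence 4) → 0 H
  atom 6: C, bond orders sum to 4 (valence 4) → 0 H
  atom 7: O, bond orders sum to 2 (valence 2) → 0 H
  atom 8: C, bond orders sum to 1 (valence 4) → 3 H
  atom 9: C, bond orders sum to 3 (valence 4) → 1 H
  atom 10: C, bond orders sum to 4 (valence 4) → 0 H
  atom 11: C, bond orders sum to 3 (valence 4) → 1 H
  atom 12: C, bond orders sum to 2 (valence 4) → 2 H
  atom 13: C with explicit H count 3
  atom 14: C, bond orders sum to 4 (valence 4) → 0 H
  atom 15: C, bond orders sum to 3 (valence 4) → 1 H
  atom 16: C, bond orders sum to 4 (valence 4) → 0 H
  atom 17: C, bond orders sum to 4 (valence 4) → 0 H
  atom 18: O, bond orders sum to 2 (valence 2) → 0 H
  atom 19: N, bond orders sum to 1 (valence 3) → 2 H
  atom 20: C, bond orders sum to 3 (valence 4) → 1 H
  atom 21: C, bond orders sum to 4 (valence 4) → 0 H
  atom 22: C, bond orders sum to 4 (valence 4) → 0 H
  atom 23: C, bond orders sum to 1 (valence 4) → 3 H
  atom 24: C, bond orders sum to 4 (valence 4) → 0 H
  atom 25: O, bond orders sum to 2 (valence 2) → 0 H
  atom 26: O, bond orders sum to 2 (valence 2) → 0 H
  atom 27: C, bond orders sum to 1 (valence 4) → 3 H
Totals → C:20, H:22, N:2, O:5.

C20H22N2O5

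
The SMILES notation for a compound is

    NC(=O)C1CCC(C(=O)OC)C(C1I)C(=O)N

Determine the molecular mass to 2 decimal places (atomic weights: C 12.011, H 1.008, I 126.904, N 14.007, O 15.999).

354.14 g/mol

First, the molecular formula is C10H15IN2O4 (counting implicit H from valence).
  C: 10 × 12.011 = 120.110
  H: 15 × 1.008 = 15.120
  I: 1 × 126.904 = 126.904
  N: 2 × 14.007 = 28.014
  O: 4 × 15.999 = 63.996
Sum: 10×12.011 + 15×1.008 + 1×126.904 + 2×14.007 + 4×15.999 = 354.144 → 354.14 g/mol.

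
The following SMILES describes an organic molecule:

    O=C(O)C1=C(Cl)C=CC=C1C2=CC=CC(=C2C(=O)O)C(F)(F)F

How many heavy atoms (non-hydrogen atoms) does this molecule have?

23

Every atom symbol written in the SMILES (organic subset) is one heavy atom; implicit H are not written.
Heavy atoms by element → C:15, Cl:1, F:3, O:4.
Total: 23.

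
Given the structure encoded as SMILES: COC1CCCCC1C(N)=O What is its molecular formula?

Walk through each heavy atom and fill implicit hydrogens from standard valence (C 4, N 3, O 2, S 2, halogen 1):
  atom 1: C, bond orders sum to 1 (valence 4) → 3 H
  atom 2: O, bond orders sum to 2 (valence 2) → 0 H
  atom 3: C, bond orders sum to 3 (valence 4) → 1 H
  atom 4: C, bond orders sum to 2 (valence 4) → 2 H
  atom 5: C, bond orders sum to 2 (valence 4) → 2 H
  atom 6: C, bond orders sum to 2 (valence 4) → 2 H
  atom 7: C, bond orders sum to 2 (valence 4) → 2 H
  atom 8: C, bond orders sum to 3 (valence 4) → 1 H
  atom 9: C, bond orders sum to 4 (valence 4) → 0 H
  atom 10: N, bond orders sum to 1 (valence 3) → 2 H
  atom 11: O, bond orders sum to 2 (valence 2) → 0 H
Totals → C:8, H:15, N:1, O:2.

C8H15NO2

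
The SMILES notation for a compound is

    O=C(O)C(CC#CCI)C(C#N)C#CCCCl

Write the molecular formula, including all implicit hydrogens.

Walk through each heavy atom and fill implicit hydrogens from standard valence (C 4, N 3, O 2, S 2, halogen 1):
  atom 1: O, bond orders sum to 2 (valence 2) → 0 H
  atom 2: C, bond orders sum to 4 (valence 4) → 0 H
  atom 3: O, bond orders sum to 1 (valence 2) → 1 H
  atom 4: C, bond orders sum to 3 (valence 4) → 1 H
  atom 5: C, bond orders sum to 2 (valence 4) → 2 H
  atom 6: C, bond orders sum to 4 (valence 4) → 0 H
  atom 7: C, bond orders sum to 4 (valence 4) → 0 H
  atom 8: C, bond orders sum to 2 (valence 4) → 2 H
  atom 9: I (halogen, monovalent) → 0 H
  atom 10: C, bond orders sum to 3 (valence 4) → 1 H
  atom 11: C, bond orders sum to 4 (valence 4) → 0 H
  atom 12: N, bond orders sum to 3 (valence 3) → 0 H
  atom 13: C, bond orders sum to 4 (valence 4) → 0 H
  atom 14: C, bond orders sum to 4 (valence 4) → 0 H
  atom 15: C, bond orders sum to 2 (valence 4) → 2 H
  atom 16: C, bond orders sum to 2 (valence 4) → 2 H
  atom 17: Cl (halogen, monovalent) → 0 H
Totals → C:12, H:11, Cl:1, I:1, N:1, O:2.

C12H11ClINO2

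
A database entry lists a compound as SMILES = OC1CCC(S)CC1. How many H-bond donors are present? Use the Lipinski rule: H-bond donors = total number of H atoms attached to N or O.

Donors: find every N or O and count the H atoms it carries.
  atom 1 (O): bond orders sum to 1 → 1 H
Lipinski HBD = 1.

1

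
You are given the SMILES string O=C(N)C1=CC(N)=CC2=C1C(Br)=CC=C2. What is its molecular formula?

C11H9BrN2O

Walk through each heavy atom and fill implicit hydrogens from standard valence (C 4, N 3, O 2, S 2, halogen 1):
  atom 1: O, bond orders sum to 2 (valence 2) → 0 H
  atom 2: C, bond orders sum to 4 (valence 4) → 0 H
  atom 3: N, bond orders sum to 1 (valence 3) → 2 H
  atom 4: C, bond orders sum to 4 (valence 4) → 0 H
  atom 5: C, bond orders sum to 3 (valence 4) → 1 H
  atom 6: C, bond orders sum to 4 (valence 4) → 0 H
  atom 7: N, bond orders sum to 1 (valence 3) → 2 H
  atom 8: C, bond orders sum to 3 (valence 4) → 1 H
  atom 9: C, bond orders sum to 4 (valence 4) → 0 H
  atom 10: C, bond orders sum to 4 (valence 4) → 0 H
  atom 11: C, bond orders sum to 4 (valence 4) → 0 H
  atom 12: Br (halogen, monovalent) → 0 H
  atom 13: C, bond orders sum to 3 (valence 4) → 1 H
  atom 14: C, bond orders sum to 3 (valence 4) → 1 H
  atom 15: C, bond orders sum to 3 (valence 4) → 1 H
Totals → C:11, H:9, Br:1, N:2, O:1.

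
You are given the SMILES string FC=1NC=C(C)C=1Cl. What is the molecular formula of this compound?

Walk through each heavy atom and fill implicit hydrogens from standard valence (C 4, N 3, O 2, S 2, halogen 1):
  atom 1: F (halogen, monovalent) → 0 H
  atom 2: C, bond orders sum to 4 (valence 4) → 0 H
  atom 3: N, bond orders sum to 2 (valence 3) → 1 H
  atom 4: C, bond orders sum to 3 (valence 4) → 1 H
  atom 5: C, bond orders sum to 4 (valence 4) → 0 H
  atom 6: C, bond orders sum to 1 (valence 4) → 3 H
  atom 7: C, bond orders sum to 4 (valence 4) → 0 H
  atom 8: Cl (halogen, monovalent) → 0 H
Totals → C:5, H:5, Cl:1, F:1, N:1.

C5H5ClFN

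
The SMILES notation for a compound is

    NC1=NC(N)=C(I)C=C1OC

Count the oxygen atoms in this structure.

Scan the SMILES for O atoms (remember two-letter symbols like Cl and Br are single atoms).
Oxygen count: 1.

1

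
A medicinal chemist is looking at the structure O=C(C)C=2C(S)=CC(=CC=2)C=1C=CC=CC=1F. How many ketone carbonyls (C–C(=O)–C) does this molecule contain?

The ketone motif appears at heavy-atom position 2 in the SMILES.
Other groups present: 1 thiol.
Ketone count: 1.

1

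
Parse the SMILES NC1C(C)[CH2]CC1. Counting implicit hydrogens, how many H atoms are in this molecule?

13

Walk through each heavy atom and fill implicit hydrogens from standard valence (C 4, N 3, O 2, S 2, halogen 1):
  atom 1: N, bond orders sum to 1 (valence 3) → 2 H
  atom 2: C, bond orders sum to 3 (valence 4) → 1 H
  atom 3: C, bond orders sum to 3 (valence 4) → 1 H
  atom 4: C, bond orders sum to 1 (valence 4) → 3 H
  atom 5: C with explicit H count 2
  atom 6: C, bond orders sum to 2 (valence 4) → 2 H
  atom 7: C, bond orders sum to 2 (valence 4) → 2 H
Total hydrogens: 13.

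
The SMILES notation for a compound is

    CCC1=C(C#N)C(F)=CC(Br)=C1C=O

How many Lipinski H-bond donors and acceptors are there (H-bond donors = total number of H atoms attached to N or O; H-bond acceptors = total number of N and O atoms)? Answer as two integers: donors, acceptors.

0, 2

Donors: find every N or O and count the H atoms it carries.
  atom 6 (N): bond orders sum to 3 → 0 H
  atom 14 (O): bond orders sum to 2 → 0 H
Lipinski HBD = 0.
Acceptors: N atoms = 1, O atoms = 1 → HBA = 2.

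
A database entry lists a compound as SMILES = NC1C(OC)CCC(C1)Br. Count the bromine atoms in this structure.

1

Scan the SMILES for Br atoms (remember two-letter symbols like Cl and Br are single atoms).
Bromine count: 1.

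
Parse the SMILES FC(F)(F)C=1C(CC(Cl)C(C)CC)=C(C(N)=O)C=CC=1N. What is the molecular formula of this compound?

Walk through each heavy atom and fill implicit hydrogens from standard valence (C 4, N 3, O 2, S 2, halogen 1):
  atom 1: F (halogen, monovalent) → 0 H
  atom 2: C, bond orders sum to 4 (valence 4) → 0 H
  atom 3: F (halogen, monovalent) → 0 H
  atom 4: F (halogen, monovalent) → 0 H
  atom 5: C, bond orders sum to 4 (valence 4) → 0 H
  atom 6: C, bond orders sum to 4 (valence 4) → 0 H
  atom 7: C, bond orders sum to 2 (valence 4) → 2 H
  atom 8: C, bond orders sum to 3 (valence 4) → 1 H
  atom 9: Cl (halogen, monovalent) → 0 H
  atom 10: C, bond orders sum to 3 (valence 4) → 1 H
  atom 11: C, bond orders sum to 1 (valence 4) → 3 H
  atom 12: C, bond orders sum to 2 (valence 4) → 2 H
  atom 13: C, bond orders sum to 1 (valence 4) → 3 H
  atom 14: C, bond orders sum to 4 (valence 4) → 0 H
  atom 15: C, bond orders sum to 4 (valence 4) → 0 H
  atom 16: N, bond orders sum to 1 (valence 3) → 2 H
  atom 17: O, bond orders sum to 2 (valence 2) → 0 H
  atom 18: C, bond orders sum to 3 (valence 4) → 1 H
  atom 19: C, bond orders sum to 3 (valence 4) → 1 H
  atom 20: C, bond orders sum to 4 (valence 4) → 0 H
  atom 21: N, bond orders sum to 1 (valence 3) → 2 H
Totals → C:14, H:18, Cl:1, F:3, N:2, O:1.

C14H18ClF3N2O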